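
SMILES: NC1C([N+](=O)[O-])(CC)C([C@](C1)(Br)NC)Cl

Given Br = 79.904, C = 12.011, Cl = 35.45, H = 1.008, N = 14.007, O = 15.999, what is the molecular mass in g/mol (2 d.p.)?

Molecular formula: C8H15BrClN3O2.
M = 1×79.904 + 8×12.011 + 1×35.45 + 15×1.008 + 3×14.007 + 2×15.999 = 300.58 g/mol.

300.58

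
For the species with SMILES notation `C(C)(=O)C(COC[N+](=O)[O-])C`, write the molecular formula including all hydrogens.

Heavy atoms from the SMILES: 6 C, 1 N, 4 O.
Implicit hydrogens by atom environment:
  3 × O: no H
  2 × C: 3 H each → 6
  2 × C: 2 H each → 4
  1 × C: 1 H
  1 × C: no H
  1 × N (charge +1): no H
  1 × O (charge -1): no H
  Total hydrogens = 11.
Molecular formula: C6H11NO4

C6H11NO4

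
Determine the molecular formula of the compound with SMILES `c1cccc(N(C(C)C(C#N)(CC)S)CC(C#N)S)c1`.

Heavy atoms from the SMILES: 15 C, 3 N, 2 S.
Implicit hydrogens by atom environment:
  5 × C (aromatic): 1 H each → 5
  3 × C: no H
  3 × N: no H
  2 × C: 3 H each → 6
  2 × C: 2 H each → 4
  2 × C: 1 H each → 2
  2 × S: 1 H each → 2
  1 × C (aromatic): no H
  Total hydrogens = 19.
Molecular formula: C15H19N3S2

C15H19N3S2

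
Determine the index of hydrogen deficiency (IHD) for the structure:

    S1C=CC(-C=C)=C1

Molecular formula from the SMILES: C6H6S.
DoU = (2C + 2 + N − H − X)/2 = (2·6 + 2 + 0 − 6 − 0)/2 = 8/2 = 4.
(Structurally: 1 ring(s) + 3 π bond(s) = 4.)

4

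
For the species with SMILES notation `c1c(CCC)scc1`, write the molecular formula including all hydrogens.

C7H10S

Heavy atoms from the SMILES: 7 C, 1 S.
Implicit hydrogens by atom environment:
  3 × C (aromatic): 1 H each → 3
  2 × C: 2 H each → 4
  1 × C: 3 H
  1 × C (aromatic): no H
  1 × S (aromatic): no H
  Total hydrogens = 10.
Molecular formula: C7H10S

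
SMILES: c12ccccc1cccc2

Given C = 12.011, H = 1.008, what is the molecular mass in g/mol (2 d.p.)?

Molecular formula: C10H8.
M = 10×12.011 + 8×1.008 = 128.17 g/mol.

128.17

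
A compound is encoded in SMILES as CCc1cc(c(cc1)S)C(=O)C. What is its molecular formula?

Heavy atoms from the SMILES: 10 C, 1 O, 1 S.
Implicit hydrogens by atom environment:
  3 × C (aromatic): 1 H each → 3
  3 × C (aromatic): no H
  2 × C: 3 H each → 6
  1 × C: 2 H
  1 × C: no H
  1 × O: no H
  1 × S: 1 H
  Total hydrogens = 12.
Molecular formula: C10H12OS

C10H12OS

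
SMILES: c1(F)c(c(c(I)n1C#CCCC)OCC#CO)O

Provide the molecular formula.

C12H11FINO3

Heavy atoms from the SMILES: 12 C, 1 F, 1 I, 1 N, 3 O.
Implicit hydrogens by atom environment:
  4 × C (aromatic): no H
  4 × C: no H
  3 × C: 2 H each → 6
  2 × O: 1 H each → 2
  1 × C: 3 H
  1 × F: no H
  1 × I: no H
  1 × N (aromatic): no H
  1 × O: no H
  Total hydrogens = 11.
Molecular formula: C12H11FINO3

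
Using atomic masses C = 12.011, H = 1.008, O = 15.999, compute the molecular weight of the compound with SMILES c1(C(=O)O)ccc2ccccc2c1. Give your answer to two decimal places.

Molecular formula: C11H8O2.
M = 11×12.011 + 8×1.008 + 2×15.999 = 172.18 g/mol.

172.18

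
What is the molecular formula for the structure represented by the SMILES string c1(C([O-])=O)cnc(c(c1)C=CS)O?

Heavy atoms from the SMILES: 8 C, 1 N, 3 O, 1 S.
Implicit hydrogens by atom environment:
  3 × C (aromatic): no H
  2 × C (aromatic): 1 H each → 2
  2 × C: 1 H each → 2
  1 × C: no H
  1 × N (aromatic): no H
  1 × O: 1 H
  1 × O: no H
  1 × O (charge -1): no H
  1 × S: 1 H
  Total hydrogens = 6.
Net charge -1.
Molecular formula: C8H6NO3S-

C8H6NO3S-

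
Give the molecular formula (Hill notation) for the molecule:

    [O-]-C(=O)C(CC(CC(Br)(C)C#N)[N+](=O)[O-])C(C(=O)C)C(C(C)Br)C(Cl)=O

C15H18Br2ClN2O6-

Heavy atoms from the SMILES: 2 Br, 15 C, 1 Cl, 2 N, 6 O.
Implicit hydrogens by atom environment:
  5 × C: 1 H each → 5
  5 × C: no H
  4 × O: no H
  3 × C: 3 H each → 9
  2 × Br: no H
  2 × C: 2 H each → 4
  2 × O (charge -1): no H
  1 × Cl: no H
  1 × N (charge +1): no H
  1 × N: no H
  Total hydrogens = 18.
Net charge -1.
Molecular formula: C15H18Br2ClN2O6-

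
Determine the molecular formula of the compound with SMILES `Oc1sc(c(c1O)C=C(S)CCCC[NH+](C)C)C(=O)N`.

Heavy atoms from the SMILES: 13 C, 2 N, 3 O, 2 S.
Implicit hydrogens by atom environment:
  4 × C: 2 H each → 8
  4 × C (aromatic): no H
  2 × C: 3 H each → 6
  2 × C: no H
  2 × O: 1 H each → 2
  1 × C: 1 H
  1 × N: 2 H
  1 × N (charge +1): 1 H
  1 × O: no H
  1 × S: 1 H
  1 × S (aromatic): no H
  Total hydrogens = 21.
Net charge +1.
Molecular formula: C13H21N2O3S2+

C13H21N2O3S2+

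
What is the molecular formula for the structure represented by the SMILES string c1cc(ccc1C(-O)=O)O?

C7H6O3

Heavy atoms from the SMILES: 7 C, 3 O.
Implicit hydrogens by atom environment:
  4 × C (aromatic): 1 H each → 4
  2 × C (aromatic): no H
  2 × O: 1 H each → 2
  1 × C: no H
  1 × O: no H
  Total hydrogens = 6.
Molecular formula: C7H6O3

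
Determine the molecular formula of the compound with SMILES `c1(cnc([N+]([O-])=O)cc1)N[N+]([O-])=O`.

C5H4N4O4

Heavy atoms from the SMILES: 5 C, 4 N, 4 O.
Implicit hydrogens by atom environment:
  3 × C (aromatic): 1 H each → 3
  2 × C (aromatic): no H
  2 × N (charge +1): no H
  2 × O: no H
  2 × O (charge -1): no H
  1 × N: 1 H
  1 × N (aromatic): no H
  Total hydrogens = 4.
Molecular formula: C5H4N4O4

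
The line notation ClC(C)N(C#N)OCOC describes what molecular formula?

C5H9ClN2O2

Heavy atoms from the SMILES: 5 C, 1 Cl, 2 N, 2 O.
Implicit hydrogens by atom environment:
  2 × C: 3 H each → 6
  2 × N: no H
  2 × O: no H
  1 × C: 2 H
  1 × C: 1 H
  1 × C: no H
  1 × Cl: no H
  Total hydrogens = 9.
Molecular formula: C5H9ClN2O2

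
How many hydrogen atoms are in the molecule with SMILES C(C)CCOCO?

Hydrogens are implicit in SMILES; fill each atom to its normal valence:
  4 × C: 2 H each → 8
  1 × C: 3 H
  1 × O: 1 H
  1 × O: no H
  Total hydrogens = 12.

12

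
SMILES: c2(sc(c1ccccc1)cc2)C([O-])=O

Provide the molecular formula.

Heavy atoms from the SMILES: 11 C, 2 O, 1 S.
Implicit hydrogens by atom environment:
  7 × C (aromatic): 1 H each → 7
  3 × C (aromatic): no H
  1 × C: no H
  1 × O: no H
  1 × O (charge -1): no H
  1 × S (aromatic): no H
  Total hydrogens = 7.
Net charge -1.
Molecular formula: C11H7O2S-

C11H7O2S-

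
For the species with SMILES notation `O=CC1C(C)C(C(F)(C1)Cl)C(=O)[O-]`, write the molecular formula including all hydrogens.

C8H9ClFO3-

Heavy atoms from the SMILES: 8 C, 1 Cl, 1 F, 3 O.
Implicit hydrogens by atom environment:
  4 × C: 1 H each → 4
  2 × C: no H
  2 × O: no H
  1 × C: 3 H
  1 × C: 2 H
  1 × Cl: no H
  1 × F: no H
  1 × O (charge -1): no H
  Total hydrogens = 9.
Net charge -1.
Molecular formula: C8H9ClFO3-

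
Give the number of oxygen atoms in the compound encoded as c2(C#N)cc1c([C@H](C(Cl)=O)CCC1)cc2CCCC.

1

The symbol for oxygen appears 1 time in the SMILES.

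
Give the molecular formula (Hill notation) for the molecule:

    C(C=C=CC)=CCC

Heavy atoms from the SMILES: 8 C.
Implicit hydrogens by atom environment:
  4 × C: 1 H each → 4
  2 × C: 3 H each → 6
  1 × C: 2 H
  1 × C: no H
  Total hydrogens = 12.
Molecular formula: C8H12

C8H12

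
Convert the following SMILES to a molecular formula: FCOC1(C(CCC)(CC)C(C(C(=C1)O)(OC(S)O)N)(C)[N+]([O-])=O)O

Heavy atoms from the SMILES: 14 C, 1 F, 2 N, 7 O, 1 S.
Implicit hydrogens by atom environment:
  5 × C: no H
  4 × C: 2 H each → 8
  3 × C: 3 H each → 9
  3 × O: 1 H each → 3
  3 × O: no H
  2 × C: 1 H each → 2
  1 × F: no H
  1 × N: 2 H
  1 × N (charge +1): no H
  1 × O (charge -1): no H
  1 × S: 1 H
  Total hydrogens = 25.
Molecular formula: C14H25FN2O7S

C14H25FN2O7S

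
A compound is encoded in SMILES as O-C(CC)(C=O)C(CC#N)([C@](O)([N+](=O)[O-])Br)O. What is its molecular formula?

C8H11BrN2O6

Heavy atoms from the SMILES: 1 Br, 8 C, 2 N, 6 O.
Implicit hydrogens by atom environment:
  4 × C: no H
  3 × O: 1 H each → 3
  2 × C: 2 H each → 4
  2 × O: no H
  1 × Br: no H
  1 × C: 3 H
  1 × C: 1 H
  1 × N (charge +1): no H
  1 × N: no H
  1 × O (charge -1): no H
  Total hydrogens = 11.
Molecular formula: C8H11BrN2O6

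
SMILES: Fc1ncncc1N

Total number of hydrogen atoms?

Hydrogens are implicit in SMILES; fill each atom to its normal valence:
  2 × C (aromatic): 1 H each → 2
  2 × C (aromatic): no H
  2 × N (aromatic): no H
  1 × F: no H
  1 × N: 2 H
  Total hydrogens = 4.

4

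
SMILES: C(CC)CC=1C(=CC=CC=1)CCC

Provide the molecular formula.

Heavy atoms from the SMILES: 13 C.
Implicit hydrogens by atom environment:
  5 × C: 2 H each → 10
  4 × C (aromatic): 1 H each → 4
  2 × C: 3 H each → 6
  2 × C (aromatic): no H
  Total hydrogens = 20.
Molecular formula: C13H20

C13H20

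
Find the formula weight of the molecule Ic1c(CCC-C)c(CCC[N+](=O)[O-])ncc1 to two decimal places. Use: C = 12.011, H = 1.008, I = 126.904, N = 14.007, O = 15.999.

Molecular formula: C12H17IN2O2.
M = 12×12.011 + 17×1.008 + 1×126.904 + 2×14.007 + 2×15.999 = 348.18 g/mol.

348.18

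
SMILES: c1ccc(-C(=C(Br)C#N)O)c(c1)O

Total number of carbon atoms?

9

The symbol for carbon appears 9 times in the SMILES. Lowercase c denotes aromatic carbon and counts toward C.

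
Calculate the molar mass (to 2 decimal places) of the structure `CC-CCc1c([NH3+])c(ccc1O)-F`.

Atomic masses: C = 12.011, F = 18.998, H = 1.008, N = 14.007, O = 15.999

Molecular formula: C10H15FNO+.
M = 10×12.011 + 1×18.998 + 15×1.008 + 1×14.007 + 1×15.999 = 184.23 g/mol.

184.23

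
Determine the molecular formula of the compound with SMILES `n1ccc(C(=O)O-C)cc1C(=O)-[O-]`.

C8H6NO4-

Heavy atoms from the SMILES: 8 C, 1 N, 4 O.
Implicit hydrogens by atom environment:
  3 × C (aromatic): 1 H each → 3
  3 × O: no H
  2 × C (aromatic): no H
  2 × C: no H
  1 × C: 3 H
  1 × N (aromatic): no H
  1 × O (charge -1): no H
  Total hydrogens = 6.
Net charge -1.
Molecular formula: C8H6NO4-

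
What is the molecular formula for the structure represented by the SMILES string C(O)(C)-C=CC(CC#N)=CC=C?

Heavy atoms from the SMILES: 10 C, 1 N, 1 O.
Implicit hydrogens by atom environment:
  5 × C: 1 H each → 5
  2 × C: 2 H each → 4
  2 × C: no H
  1 × C: 3 H
  1 × N: no H
  1 × O: 1 H
  Total hydrogens = 13.
Molecular formula: C10H13NO

C10H13NO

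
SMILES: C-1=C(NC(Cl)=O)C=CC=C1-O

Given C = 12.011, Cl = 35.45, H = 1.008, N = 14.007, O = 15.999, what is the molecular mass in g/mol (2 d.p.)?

Molecular formula: C7H6ClNO2.
M = 7×12.011 + 1×35.45 + 6×1.008 + 1×14.007 + 2×15.999 = 171.58 g/mol.

171.58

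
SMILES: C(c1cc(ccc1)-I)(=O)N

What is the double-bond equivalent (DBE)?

Molecular formula from the SMILES: C7H6INO.
DoU = (2C + 2 + N − H − X)/2 = (2·7 + 2 + 1 − 6 − 1)/2 = 10/2 = 5.
(Structurally: 1 ring(s) + 4 π bond(s) = 5.)

5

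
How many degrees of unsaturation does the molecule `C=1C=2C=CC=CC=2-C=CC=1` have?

7

Molecular formula from the SMILES: C10H8.
DoU = (2C + 2 + N − H − X)/2 = (2·10 + 2 + 0 − 8 − 0)/2 = 14/2 = 7.
(Structurally: 2 ring(s) + 5 π bond(s) = 7.)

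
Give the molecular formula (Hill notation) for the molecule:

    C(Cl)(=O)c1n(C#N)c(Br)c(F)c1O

C6HBrClFN2O2

Heavy atoms from the SMILES: 1 Br, 6 C, 1 Cl, 1 F, 2 N, 2 O.
Implicit hydrogens by atom environment:
  4 × C (aromatic): no H
  2 × C: no H
  1 × Br: no H
  1 × Cl: no H
  1 × F: no H
  1 × N (aromatic): no H
  1 × N: no H
  1 × O: 1 H
  1 × O: no H
  Total hydrogens = 1.
Molecular formula: C6HBrClFN2O2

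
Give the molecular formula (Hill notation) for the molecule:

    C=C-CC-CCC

C7H14

Heavy atoms from the SMILES: 7 C.
Implicit hydrogens by atom environment:
  5 × C: 2 H each → 10
  1 × C: 3 H
  1 × C: 1 H
  Total hydrogens = 14.
Molecular formula: C7H14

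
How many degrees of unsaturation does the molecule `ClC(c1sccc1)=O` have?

4

Molecular formula from the SMILES: C5H3ClOS.
DoU = (2C + 2 + N − H − X)/2 = (2·5 + 2 + 0 − 3 − 1)/2 = 8/2 = 4.
(Structurally: 1 ring(s) + 3 π bond(s) = 4.)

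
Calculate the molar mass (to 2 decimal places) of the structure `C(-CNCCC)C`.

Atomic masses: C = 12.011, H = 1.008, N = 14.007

101.19

Molecular formula: C6H15N.
M = 6×12.011 + 15×1.008 + 1×14.007 = 101.19 g/mol.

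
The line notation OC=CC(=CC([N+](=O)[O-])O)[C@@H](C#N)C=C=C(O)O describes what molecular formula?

Heavy atoms from the SMILES: 10 C, 2 N, 6 O.
Implicit hydrogens by atom environment:
  6 × C: 1 H each → 6
  4 × C: no H
  4 × O: 1 H each → 4
  1 × N: no H
  1 × N (charge +1): no H
  1 × O: no H
  1 × O (charge -1): no H
  Total hydrogens = 10.
Molecular formula: C10H10N2O6

C10H10N2O6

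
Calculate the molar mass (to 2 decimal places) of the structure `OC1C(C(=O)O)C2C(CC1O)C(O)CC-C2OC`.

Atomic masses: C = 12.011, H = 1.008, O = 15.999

260.29

Molecular formula: C12H20O6.
M = 12×12.011 + 20×1.008 + 6×15.999 = 260.29 g/mol.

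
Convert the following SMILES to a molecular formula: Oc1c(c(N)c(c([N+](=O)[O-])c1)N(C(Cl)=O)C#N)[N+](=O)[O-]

C8H4ClN5O6

Heavy atoms from the SMILES: 8 C, 1 Cl, 5 N, 6 O.
Implicit hydrogens by atom environment:
  5 × C (aromatic): no H
  3 × O: no H
  2 × C: no H
  2 × N: no H
  2 × N (charge +1): no H
  2 × O (charge -1): no H
  1 × C (aromatic): 1 H
  1 × Cl: no H
  1 × N: 2 H
  1 × O: 1 H
  Total hydrogens = 4.
Molecular formula: C8H4ClN5O6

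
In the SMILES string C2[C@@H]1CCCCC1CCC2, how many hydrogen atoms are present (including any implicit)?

Hydrogens are implicit in SMILES; fill each atom to its normal valence:
  8 × C: 2 H each → 16
  2 × C: 1 H each → 2
  Total hydrogens = 18.

18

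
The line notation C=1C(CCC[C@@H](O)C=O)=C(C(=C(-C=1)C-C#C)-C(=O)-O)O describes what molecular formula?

Heavy atoms from the SMILES: 15 C, 5 O.
Implicit hydrogens by atom environment:
  4 × C: 2 H each → 8
  4 × C (aromatic): no H
  3 × C: 1 H each → 3
  3 × O: 1 H each → 3
  2 × C (aromatic): 1 H each → 2
  2 × C: no H
  2 × O: no H
  Total hydrogens = 16.
Molecular formula: C15H16O5

C15H16O5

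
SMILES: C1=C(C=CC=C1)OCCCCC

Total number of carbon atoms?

11

The symbol for carbon appears 11 times in the SMILES.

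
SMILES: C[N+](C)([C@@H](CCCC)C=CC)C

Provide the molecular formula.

C11H24N+

Heavy atoms from the SMILES: 11 C, 1 N.
Implicit hydrogens by atom environment:
  5 × C: 3 H each → 15
  3 × C: 2 H each → 6
  3 × C: 1 H each → 3
  1 × N (charge +1): no H
  Total hydrogens = 24.
Net charge +1.
Molecular formula: C11H24N+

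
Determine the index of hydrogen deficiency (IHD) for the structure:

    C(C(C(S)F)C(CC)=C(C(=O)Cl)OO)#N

Molecular formula from the SMILES: C8H9ClFNO3S.
DoU = (2C + 2 + N − H − X)/2 = (2·8 + 2 + 1 − 9 − 2)/2 = 8/2 = 4.
(Structurally: 0 ring(s) + 4 π bond(s) = 4.)

4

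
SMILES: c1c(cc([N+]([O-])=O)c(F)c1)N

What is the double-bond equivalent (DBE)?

Molecular formula from the SMILES: C6H5FN2O2.
DoU = (2C + 2 + N − H − X)/2 = (2·6 + 2 + 2 − 5 − 1)/2 = 10/2 = 5.
(Structurally: 1 ring(s) + 4 π bond(s) = 5.)

5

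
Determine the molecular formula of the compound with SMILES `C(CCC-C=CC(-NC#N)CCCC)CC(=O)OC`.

Heavy atoms from the SMILES: 15 C, 2 N, 2 O.
Implicit hydrogens by atom environment:
  8 × C: 2 H each → 16
  3 × C: 1 H each → 3
  2 × C: 3 H each → 6
  2 × C: no H
  2 × O: no H
  1 × N: 1 H
  1 × N: no H
  Total hydrogens = 26.
Molecular formula: C15H26N2O2

C15H26N2O2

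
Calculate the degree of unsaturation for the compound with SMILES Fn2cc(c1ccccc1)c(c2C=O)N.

8

Molecular formula from the SMILES: C11H9FN2O.
DoU = (2C + 2 + N − H − X)/2 = (2·11 + 2 + 2 − 9 − 1)/2 = 16/2 = 8.
(Structurally: 2 ring(s) + 6 π bond(s) = 8.)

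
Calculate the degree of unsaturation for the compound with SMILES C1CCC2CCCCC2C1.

Molecular formula from the SMILES: C10H18.
DoU = (2C + 2 + N − H − X)/2 = (2·10 + 2 + 0 − 18 − 0)/2 = 4/2 = 2.
(Structurally: 2 ring(s) + 0 π bond(s) = 2.)

2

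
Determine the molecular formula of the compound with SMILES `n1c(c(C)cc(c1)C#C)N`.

Heavy atoms from the SMILES: 8 C, 2 N.
Implicit hydrogens by atom environment:
  3 × C (aromatic): no H
  2 × C (aromatic): 1 H each → 2
  1 × C: 3 H
  1 × C: 1 H
  1 × C: no H
  1 × N: 2 H
  1 × N (aromatic): no H
  Total hydrogens = 8.
Molecular formula: C8H8N2

C8H8N2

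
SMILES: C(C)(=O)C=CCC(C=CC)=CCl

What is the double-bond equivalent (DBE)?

Molecular formula from the SMILES: C10H13ClO.
DoU = (2C + 2 + N − H − X)/2 = (2·10 + 2 + 0 − 13 − 1)/2 = 8/2 = 4.
(Structurally: 0 ring(s) + 4 π bond(s) = 4.)

4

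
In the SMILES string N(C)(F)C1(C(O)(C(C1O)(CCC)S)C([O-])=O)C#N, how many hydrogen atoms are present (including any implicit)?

Hydrogens are implicit in SMILES; fill each atom to its normal valence:
  5 × C: no H
  2 × C: 3 H each → 6
  2 × C: 2 H each → 4
  2 × N: no H
  2 × O: 1 H each → 2
  1 × C: 1 H
  1 × F: no H
  1 × O: no H
  1 × O (charge -1): no H
  1 × S: 1 H
  Total hydrogens = 14.

14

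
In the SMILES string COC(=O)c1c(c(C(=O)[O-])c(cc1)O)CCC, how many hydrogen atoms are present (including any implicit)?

Hydrogens are implicit in SMILES; fill each atom to its normal valence:
  4 × C (aromatic): no H
  3 × O: no H
  2 × C: 3 H each → 6
  2 × C: 2 H each → 4
  2 × C (aromatic): 1 H each → 2
  2 × C: no H
  1 × O: 1 H
  1 × O (charge -1): no H
  Total hydrogens = 13.

13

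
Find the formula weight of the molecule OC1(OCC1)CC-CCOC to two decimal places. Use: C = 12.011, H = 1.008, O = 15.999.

Molecular formula: C8H16O3.
M = 8×12.011 + 16×1.008 + 3×15.999 = 160.21 g/mol.

160.21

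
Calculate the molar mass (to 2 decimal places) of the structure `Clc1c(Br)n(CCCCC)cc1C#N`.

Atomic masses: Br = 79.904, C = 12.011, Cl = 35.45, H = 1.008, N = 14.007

Molecular formula: C10H12BrClN2.
M = 1×79.904 + 10×12.011 + 1×35.45 + 12×1.008 + 2×14.007 = 275.57 g/mol.

275.57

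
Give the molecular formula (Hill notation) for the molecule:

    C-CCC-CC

C6H14

Heavy atoms from the SMILES: 6 C.
Implicit hydrogens by atom environment:
  4 × C: 2 H each → 8
  2 × C: 3 H each → 6
  Total hydrogens = 14.
Molecular formula: C6H14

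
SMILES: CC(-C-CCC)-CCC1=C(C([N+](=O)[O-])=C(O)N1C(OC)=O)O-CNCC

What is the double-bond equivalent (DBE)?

Molecular formula from the SMILES: C17H29N3O6.
DoU = (2C + 2 + N − H − X)/2 = (2·17 + 2 + 3 − 29 − 0)/2 = 10/2 = 5.
(Structurally: 1 ring(s) + 4 π bond(s) = 5.)

5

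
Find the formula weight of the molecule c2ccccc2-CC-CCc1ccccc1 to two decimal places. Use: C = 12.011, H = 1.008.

210.32

Molecular formula: C16H18.
M = 16×12.011 + 18×1.008 = 210.32 g/mol.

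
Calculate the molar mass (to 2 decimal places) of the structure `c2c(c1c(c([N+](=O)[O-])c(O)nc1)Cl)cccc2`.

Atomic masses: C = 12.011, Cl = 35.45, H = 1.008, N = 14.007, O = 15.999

250.64

Molecular formula: C11H7ClN2O3.
M = 11×12.011 + 1×35.45 + 7×1.008 + 2×14.007 + 3×15.999 = 250.64 g/mol.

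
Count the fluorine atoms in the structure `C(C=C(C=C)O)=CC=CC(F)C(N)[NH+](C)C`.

1

The symbol for fluorine appears 1 time in the SMILES.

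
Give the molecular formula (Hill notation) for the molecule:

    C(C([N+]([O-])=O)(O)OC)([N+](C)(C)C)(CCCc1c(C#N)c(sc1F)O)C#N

Heavy atoms from the SMILES: 15 C, 1 F, 4 N, 5 O, 1 S.
Implicit hydrogens by atom environment:
  4 × C: 3 H each → 12
  4 × C (aromatic): no H
  4 × C: no H
  3 × C: 2 H each → 6
  2 × N: no H
  2 × N (charge +1): no H
  2 × O: 1 H each → 2
  2 × O: no H
  1 × F: no H
  1 × O (charge -1): no H
  1 × S (aromatic): no H
  Total hydrogens = 20.
Net charge +1.
Molecular formula: C15H20FN4O5S+

C15H20FN4O5S+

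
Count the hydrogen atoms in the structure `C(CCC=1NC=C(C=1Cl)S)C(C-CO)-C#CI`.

Hydrogens are implicit in SMILES; fill each atom to its normal valence:
  5 × C: 2 H each → 10
  3 × C (aromatic): no H
  2 × C: no H
  1 × C (aromatic): 1 H
  1 × C: 1 H
  1 × Cl: no H
  1 × I: no H
  1 × N (aromatic): 1 H
  1 × O: 1 H
  1 × S: 1 H
  Total hydrogens = 15.

15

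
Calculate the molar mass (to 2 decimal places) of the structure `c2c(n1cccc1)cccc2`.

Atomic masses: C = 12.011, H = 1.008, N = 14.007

Molecular formula: C10H9N.
M = 10×12.011 + 9×1.008 + 1×14.007 = 143.19 g/mol.

143.19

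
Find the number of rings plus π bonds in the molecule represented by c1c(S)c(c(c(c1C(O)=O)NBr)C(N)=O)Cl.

6

Molecular formula from the SMILES: C8H6BrClN2O3S.
DoU = (2C + 2 + N − H − X)/2 = (2·8 + 2 + 2 − 6 − 2)/2 = 12/2 = 6.
(Structurally: 1 ring(s) + 5 π bond(s) = 6.)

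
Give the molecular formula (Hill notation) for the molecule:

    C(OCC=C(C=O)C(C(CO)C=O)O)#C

C10H12O5

Heavy atoms from the SMILES: 10 C, 5 O.
Implicit hydrogens by atom environment:
  6 × C: 1 H each → 6
  3 × O: no H
  2 × C: 2 H each → 4
  2 × C: no H
  2 × O: 1 H each → 2
  Total hydrogens = 12.
Molecular formula: C10H12O5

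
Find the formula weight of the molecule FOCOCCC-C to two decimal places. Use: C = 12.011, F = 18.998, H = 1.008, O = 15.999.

122.14

Molecular formula: C5H11FO2.
M = 5×12.011 + 1×18.998 + 11×1.008 + 2×15.999 = 122.14 g/mol.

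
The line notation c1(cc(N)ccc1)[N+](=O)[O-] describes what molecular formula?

C6H6N2O2

Heavy atoms from the SMILES: 6 C, 2 N, 2 O.
Implicit hydrogens by atom environment:
  4 × C (aromatic): 1 H each → 4
  2 × C (aromatic): no H
  1 × N: 2 H
  1 × N (charge +1): no H
  1 × O: no H
  1 × O (charge -1): no H
  Total hydrogens = 6.
Molecular formula: C6H6N2O2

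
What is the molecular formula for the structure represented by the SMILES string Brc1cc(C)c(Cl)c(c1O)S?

Heavy atoms from the SMILES: 1 Br, 7 C, 1 Cl, 1 O, 1 S.
Implicit hydrogens by atom environment:
  5 × C (aromatic): no H
  1 × Br: no H
  1 × C: 3 H
  1 × C (aromatic): 1 H
  1 × Cl: no H
  1 × O: 1 H
  1 × S: 1 H
  Total hydrogens = 6.
Molecular formula: C7H6BrClOS

C7H6BrClOS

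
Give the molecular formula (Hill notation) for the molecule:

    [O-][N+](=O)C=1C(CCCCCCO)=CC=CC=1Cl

C12H16ClNO3

Heavy atoms from the SMILES: 12 C, 1 Cl, 1 N, 3 O.
Implicit hydrogens by atom environment:
  6 × C: 2 H each → 12
  3 × C (aromatic): 1 H each → 3
  3 × C (aromatic): no H
  1 × Cl: no H
  1 × N (charge +1): no H
  1 × O: 1 H
  1 × O: no H
  1 × O (charge -1): no H
  Total hydrogens = 16.
Molecular formula: C12H16ClNO3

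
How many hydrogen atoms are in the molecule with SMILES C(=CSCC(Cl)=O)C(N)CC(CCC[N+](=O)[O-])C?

Hydrogens are implicit in SMILES; fill each atom to its normal valence:
  5 × C: 2 H each → 10
  4 × C: 1 H each → 4
  2 × O: no H
  1 × C: 3 H
  1 × C: no H
  1 × Cl: no H
  1 × N: 2 H
  1 × N (charge +1): no H
  1 × O (charge -1): no H
  1 × S: no H
  Total hydrogens = 19.

19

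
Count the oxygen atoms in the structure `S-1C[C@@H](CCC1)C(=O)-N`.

1

The symbol for oxygen appears 1 time in the SMILES.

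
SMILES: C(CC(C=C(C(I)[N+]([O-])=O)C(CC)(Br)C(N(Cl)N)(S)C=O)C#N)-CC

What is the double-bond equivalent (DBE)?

Molecular formula from the SMILES: C14H21BrClIN4O3S.
DoU = (2C + 2 + N − H − X)/2 = (2·14 + 2 + 4 − 21 − 3)/2 = 10/2 = 5.
(Structurally: 0 ring(s) + 5 π bond(s) = 5.)

5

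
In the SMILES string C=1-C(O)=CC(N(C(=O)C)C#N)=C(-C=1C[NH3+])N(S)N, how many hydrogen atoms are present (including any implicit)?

Hydrogens are implicit in SMILES; fill each atom to its normal valence:
  4 × C (aromatic): no H
  3 × N: no H
  2 × C (aromatic): 1 H each → 2
  2 × C: no H
  1 × C: 3 H
  1 × C: 2 H
  1 × N (charge +1): 3 H
  1 × N: 2 H
  1 × O: 1 H
  1 × O: no H
  1 × S: 1 H
  Total hydrogens = 14.

14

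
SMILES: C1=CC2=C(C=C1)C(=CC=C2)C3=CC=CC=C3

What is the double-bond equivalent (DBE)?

11

Molecular formula from the SMILES: C16H12.
DoU = (2C + 2 + N − H − X)/2 = (2·16 + 2 + 0 − 12 − 0)/2 = 22/2 = 11.
(Structurally: 3 ring(s) + 8 π bond(s) = 11.)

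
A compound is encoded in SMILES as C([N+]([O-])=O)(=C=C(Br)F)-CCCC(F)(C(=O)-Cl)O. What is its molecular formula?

C8H7BrClF2NO4

Heavy atoms from the SMILES: 1 Br, 8 C, 1 Cl, 2 F, 1 N, 4 O.
Implicit hydrogens by atom environment:
  5 × C: no H
  3 × C: 2 H each → 6
  2 × F: no H
  2 × O: no H
  1 × Br: no H
  1 × Cl: no H
  1 × N (charge +1): no H
  1 × O: 1 H
  1 × O (charge -1): no H
  Total hydrogens = 7.
Molecular formula: C8H7BrClF2NO4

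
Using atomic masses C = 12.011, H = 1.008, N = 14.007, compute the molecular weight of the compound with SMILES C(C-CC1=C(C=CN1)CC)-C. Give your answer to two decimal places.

151.25

Molecular formula: C10H17N.
M = 10×12.011 + 17×1.008 + 1×14.007 = 151.25 g/mol.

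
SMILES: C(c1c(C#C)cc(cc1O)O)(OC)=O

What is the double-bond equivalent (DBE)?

7

Molecular formula from the SMILES: C10H8O4.
DoU = (2C + 2 + N − H − X)/2 = (2·10 + 2 + 0 − 8 − 0)/2 = 14/2 = 7.
(Structurally: 1 ring(s) + 6 π bond(s) = 7.)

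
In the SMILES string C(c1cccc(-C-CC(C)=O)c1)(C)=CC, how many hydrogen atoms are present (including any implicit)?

18

Hydrogens are implicit in SMILES; fill each atom to its normal valence:
  4 × C (aromatic): 1 H each → 4
  3 × C: 3 H each → 9
  2 × C: 2 H each → 4
  2 × C: no H
  2 × C (aromatic): no H
  1 × C: 1 H
  1 × O: no H
  Total hydrogens = 18.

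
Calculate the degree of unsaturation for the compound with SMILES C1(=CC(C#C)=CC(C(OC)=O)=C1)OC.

7

Molecular formula from the SMILES: C11H10O3.
DoU = (2C + 2 + N − H − X)/2 = (2·11 + 2 + 0 − 10 − 0)/2 = 14/2 = 7.
(Structurally: 1 ring(s) + 6 π bond(s) = 7.)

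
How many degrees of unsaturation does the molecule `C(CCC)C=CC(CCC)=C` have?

Molecular formula from the SMILES: C11H20.
DoU = (2C + 2 + N − H − X)/2 = (2·11 + 2 + 0 − 20 − 0)/2 = 4/2 = 2.
(Structurally: 0 ring(s) + 2 π bond(s) = 2.)

2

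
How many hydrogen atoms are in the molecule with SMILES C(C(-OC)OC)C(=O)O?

Hydrogens are implicit in SMILES; fill each atom to its normal valence:
  3 × O: no H
  2 × C: 3 H each → 6
  1 × C: 2 H
  1 × C: 1 H
  1 × C: no H
  1 × O: 1 H
  Total hydrogens = 10.

10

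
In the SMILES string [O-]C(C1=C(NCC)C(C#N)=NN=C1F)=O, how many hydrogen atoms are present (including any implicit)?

Hydrogens are implicit in SMILES; fill each atom to its normal valence:
  4 × C (aromatic): no H
  2 × C: no H
  2 × N (aromatic): no H
  1 × C: 3 H
  1 × C: 2 H
  1 × F: no H
  1 × N: 1 H
  1 × N: no H
  1 × O: no H
  1 × O (charge -1): no H
  Total hydrogens = 6.

6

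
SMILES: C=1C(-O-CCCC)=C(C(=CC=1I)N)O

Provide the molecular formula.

Heavy atoms from the SMILES: 10 C, 1 I, 1 N, 2 O.
Implicit hydrogens by atom environment:
  4 × C (aromatic): no H
  3 × C: 2 H each → 6
  2 × C (aromatic): 1 H each → 2
  1 × C: 3 H
  1 × I: no H
  1 × N: 2 H
  1 × O: 1 H
  1 × O: no H
  Total hydrogens = 14.
Molecular formula: C10H14INO2

C10H14INO2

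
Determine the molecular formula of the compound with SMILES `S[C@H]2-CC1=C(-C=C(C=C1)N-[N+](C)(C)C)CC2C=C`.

Heavy atoms from the SMILES: 15 C, 2 N, 1 S.
Implicit hydrogens by atom environment:
  3 × C: 3 H each → 9
  3 × C: 2 H each → 6
  3 × C (aromatic): 1 H each → 3
  3 × C: 1 H each → 3
  3 × C (aromatic): no H
  1 × N: 1 H
  1 × N (charge +1): no H
  1 × S: 1 H
  Total hydrogens = 23.
Net charge +1.
Molecular formula: C15H23N2S+

C15H23N2S+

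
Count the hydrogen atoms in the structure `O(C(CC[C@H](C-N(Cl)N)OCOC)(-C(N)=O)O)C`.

20

Hydrogens are implicit in SMILES; fill each atom to its normal valence:
  4 × C: 2 H each → 8
  4 × O: no H
  2 × C: 3 H each → 6
  2 × C: no H
  2 × N: 2 H each → 4
  1 × C: 1 H
  1 × Cl: no H
  1 × N: no H
  1 × O: 1 H
  Total hydrogens = 20.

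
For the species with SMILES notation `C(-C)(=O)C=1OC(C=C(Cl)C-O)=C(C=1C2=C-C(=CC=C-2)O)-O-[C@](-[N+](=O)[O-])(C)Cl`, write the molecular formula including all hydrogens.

Heavy atoms from the SMILES: 17 C, 2 Cl, 1 N, 7 O.
Implicit hydrogens by atom environment:
  6 × C (aromatic): no H
  4 × C (aromatic): 1 H each → 4
  3 × C: no H
  3 × O: no H
  2 × C: 3 H each → 6
  2 × Cl: no H
  2 × O: 1 H each → 2
  1 × C: 2 H
  1 × C: 1 H
  1 × N (charge +1): no H
  1 × O (aromatic): no H
  1 × O (charge -1): no H
  Total hydrogens = 15.
Molecular formula: C17H15Cl2NO7

C17H15Cl2NO7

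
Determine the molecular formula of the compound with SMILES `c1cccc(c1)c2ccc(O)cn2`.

Heavy atoms from the SMILES: 11 C, 1 N, 1 O.
Implicit hydrogens by atom environment:
  8 × C (aromatic): 1 H each → 8
  3 × C (aromatic): no H
  1 × N (aromatic): no H
  1 × O: 1 H
  Total hydrogens = 9.
Molecular formula: C11H9NO

C11H9NO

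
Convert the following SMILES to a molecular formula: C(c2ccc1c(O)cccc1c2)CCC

C14H16O

Heavy atoms from the SMILES: 14 C, 1 O.
Implicit hydrogens by atom environment:
  6 × C (aromatic): 1 H each → 6
  4 × C (aromatic): no H
  3 × C: 2 H each → 6
  1 × C: 3 H
  1 × O: 1 H
  Total hydrogens = 16.
Molecular formula: C14H16O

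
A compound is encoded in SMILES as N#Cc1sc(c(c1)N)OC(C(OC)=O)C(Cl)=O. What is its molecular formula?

C9H7ClN2O4S

Heavy atoms from the SMILES: 9 C, 1 Cl, 2 N, 4 O, 1 S.
Implicit hydrogens by atom environment:
  4 × O: no H
  3 × C (aromatic): no H
  3 × C: no H
  1 × C: 3 H
  1 × C (aromatic): 1 H
  1 × C: 1 H
  1 × Cl: no H
  1 × N: 2 H
  1 × N: no H
  1 × S (aromatic): no H
  Total hydrogens = 7.
Molecular formula: C9H7ClN2O4S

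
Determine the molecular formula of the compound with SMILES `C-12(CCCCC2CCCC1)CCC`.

Heavy atoms from the SMILES: 13 C.
Implicit hydrogens by atom environment:
  10 × C: 2 H each → 20
  1 × C: 3 H
  1 × C: 1 H
  1 × C: no H
  Total hydrogens = 24.
Molecular formula: C13H24

C13H24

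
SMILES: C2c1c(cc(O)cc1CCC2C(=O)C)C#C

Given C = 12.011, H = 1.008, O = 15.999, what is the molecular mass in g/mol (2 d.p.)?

214.26

Molecular formula: C14H14O2.
M = 14×12.011 + 14×1.008 + 2×15.999 = 214.26 g/mol.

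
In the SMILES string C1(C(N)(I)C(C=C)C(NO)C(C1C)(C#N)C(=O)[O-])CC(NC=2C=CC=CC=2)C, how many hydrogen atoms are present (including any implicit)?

Hydrogens are implicit in SMILES; fill each atom to its normal valence:
  6 × C: 1 H each → 6
  5 × C (aromatic): 1 H each → 5
  4 × C: no H
  2 × C: 3 H each → 6
  2 × C: 2 H each → 4
  2 × N: 1 H each → 2
  1 × C (aromatic): no H
  1 × I: no H
  1 × N: 2 H
  1 × N: no H
  1 × O: 1 H
  1 × O: no H
  1 × O (charge -1): no H
  Total hydrogens = 26.

26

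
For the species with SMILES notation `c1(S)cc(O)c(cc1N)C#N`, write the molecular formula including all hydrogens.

C7H6N2OS

Heavy atoms from the SMILES: 7 C, 2 N, 1 O, 1 S.
Implicit hydrogens by atom environment:
  4 × C (aromatic): no H
  2 × C (aromatic): 1 H each → 2
  1 × C: no H
  1 × N: 2 H
  1 × N: no H
  1 × O: 1 H
  1 × S: 1 H
  Total hydrogens = 6.
Molecular formula: C7H6N2OS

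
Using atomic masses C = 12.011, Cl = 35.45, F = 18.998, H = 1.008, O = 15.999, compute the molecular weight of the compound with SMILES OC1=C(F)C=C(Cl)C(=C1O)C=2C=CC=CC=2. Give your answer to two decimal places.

Molecular formula: C12H8ClFO2.
M = 12×12.011 + 1×35.45 + 1×18.998 + 8×1.008 + 2×15.999 = 238.64 g/mol.

238.64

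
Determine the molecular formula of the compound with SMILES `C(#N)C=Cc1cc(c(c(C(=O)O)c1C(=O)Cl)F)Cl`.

Heavy atoms from the SMILES: 11 C, 2 Cl, 1 F, 1 N, 3 O.
Implicit hydrogens by atom environment:
  5 × C (aromatic): no H
  3 × C: no H
  2 × C: 1 H each → 2
  2 × Cl: no H
  2 × O: no H
  1 × C (aromatic): 1 H
  1 × F: no H
  1 × N: no H
  1 × O: 1 H
  Total hydrogens = 4.
Molecular formula: C11H4Cl2FNO3

C11H4Cl2FNO3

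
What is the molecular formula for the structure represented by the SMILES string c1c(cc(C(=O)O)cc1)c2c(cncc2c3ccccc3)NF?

Heavy atoms from the SMILES: 18 C, 1 F, 2 N, 2 O.
Implicit hydrogens by atom environment:
  11 × C (aromatic): 1 H each → 11
  6 × C (aromatic): no H
  1 × C: no H
  1 × F: no H
  1 × N: 1 H
  1 × N (aromatic): no H
  1 × O: 1 H
  1 × O: no H
  Total hydrogens = 13.
Molecular formula: C18H13FN2O2

C18H13FN2O2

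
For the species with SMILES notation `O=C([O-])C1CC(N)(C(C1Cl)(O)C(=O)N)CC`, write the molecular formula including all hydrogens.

C9H14ClN2O4-

Heavy atoms from the SMILES: 9 C, 1 Cl, 2 N, 4 O.
Implicit hydrogens by atom environment:
  4 × C: no H
  2 × C: 2 H each → 4
  2 × C: 1 H each → 2
  2 × N: 2 H each → 4
  2 × O: no H
  1 × C: 3 H
  1 × Cl: no H
  1 × O: 1 H
  1 × O (charge -1): no H
  Total hydrogens = 14.
Net charge -1.
Molecular formula: C9H14ClN2O4-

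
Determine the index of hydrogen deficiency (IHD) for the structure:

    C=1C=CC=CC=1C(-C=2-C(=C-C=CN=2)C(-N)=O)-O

Molecular formula from the SMILES: C13H12N2O2.
DoU = (2C + 2 + N − H − X)/2 = (2·13 + 2 + 2 − 12 − 0)/2 = 18/2 = 9.
(Structurally: 2 ring(s) + 7 π bond(s) = 9.)

9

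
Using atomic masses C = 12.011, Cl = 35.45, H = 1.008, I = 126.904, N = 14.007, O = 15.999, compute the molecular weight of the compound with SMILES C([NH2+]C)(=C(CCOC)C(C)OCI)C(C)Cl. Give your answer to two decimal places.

362.66

Molecular formula: C11H22ClINO2+.
M = 11×12.011 + 1×35.45 + 22×1.008 + 1×126.904 + 1×14.007 + 2×15.999 = 362.66 g/mol.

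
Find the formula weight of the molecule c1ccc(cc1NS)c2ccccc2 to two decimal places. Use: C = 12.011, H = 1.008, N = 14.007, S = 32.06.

Molecular formula: C12H11NS.
M = 12×12.011 + 11×1.008 + 1×14.007 + 1×32.06 = 201.29 g/mol.

201.29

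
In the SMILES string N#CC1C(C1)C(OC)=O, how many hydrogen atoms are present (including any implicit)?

7

Hydrogens are implicit in SMILES; fill each atom to its normal valence:
  2 × C: 1 H each → 2
  2 × C: no H
  2 × O: no H
  1 × C: 3 H
  1 × C: 2 H
  1 × N: no H
  Total hydrogens = 7.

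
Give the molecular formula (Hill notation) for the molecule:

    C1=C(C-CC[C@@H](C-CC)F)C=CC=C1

Heavy atoms from the SMILES: 13 C, 1 F.
Implicit hydrogens by atom environment:
  5 × C: 2 H each → 10
  5 × C (aromatic): 1 H each → 5
  1 × C: 3 H
  1 × C: 1 H
  1 × C (aromatic): no H
  1 × F: no H
  Total hydrogens = 19.
Molecular formula: C13H19F

C13H19F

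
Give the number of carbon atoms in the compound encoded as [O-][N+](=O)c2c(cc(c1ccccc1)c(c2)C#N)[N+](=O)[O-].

13

The symbol for carbon appears 13 times in the SMILES. Lowercase c denotes aromatic carbon and counts toward C.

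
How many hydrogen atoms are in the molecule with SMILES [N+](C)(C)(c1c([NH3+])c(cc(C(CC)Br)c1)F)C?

Hydrogens are implicit in SMILES; fill each atom to its normal valence:
  4 × C: 3 H each → 12
  4 × C (aromatic): no H
  2 × C (aromatic): 1 H each → 2
  1 × Br: no H
  1 × C: 2 H
  1 × C: 1 H
  1 × F: no H
  1 × N (charge +1): 3 H
  1 × N (charge +1): no H
  Total hydrogens = 20.

20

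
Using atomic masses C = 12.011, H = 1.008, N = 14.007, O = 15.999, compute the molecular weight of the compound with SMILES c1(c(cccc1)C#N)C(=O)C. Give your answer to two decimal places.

145.16

Molecular formula: C9H7NO.
M = 9×12.011 + 7×1.008 + 1×14.007 + 1×15.999 = 145.16 g/mol.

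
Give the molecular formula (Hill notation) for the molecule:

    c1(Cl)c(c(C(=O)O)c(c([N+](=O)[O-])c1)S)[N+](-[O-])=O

C7H3ClN2O6S

Heavy atoms from the SMILES: 7 C, 1 Cl, 2 N, 6 O, 1 S.
Implicit hydrogens by atom environment:
  5 × C (aromatic): no H
  3 × O: no H
  2 × N (charge +1): no H
  2 × O (charge -1): no H
  1 × C (aromatic): 1 H
  1 × C: no H
  1 × Cl: no H
  1 × O: 1 H
  1 × S: 1 H
  Total hydrogens = 3.
Molecular formula: C7H3ClN2O6S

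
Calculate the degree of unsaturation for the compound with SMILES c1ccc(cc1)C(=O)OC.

5

Molecular formula from the SMILES: C8H8O2.
DoU = (2C + 2 + N − H − X)/2 = (2·8 + 2 + 0 − 8 − 0)/2 = 10/2 = 5.
(Structurally: 1 ring(s) + 4 π bond(s) = 5.)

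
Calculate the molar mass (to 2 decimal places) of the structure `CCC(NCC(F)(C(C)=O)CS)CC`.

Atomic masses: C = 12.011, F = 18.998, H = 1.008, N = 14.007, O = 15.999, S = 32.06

221.33

Molecular formula: C10H20FNOS.
M = 10×12.011 + 1×18.998 + 20×1.008 + 1×14.007 + 1×15.999 + 1×32.06 = 221.33 g/mol.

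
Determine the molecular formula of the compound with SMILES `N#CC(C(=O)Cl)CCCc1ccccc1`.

C12H12ClNO

Heavy atoms from the SMILES: 12 C, 1 Cl, 1 N, 1 O.
Implicit hydrogens by atom environment:
  5 × C (aromatic): 1 H each → 5
  3 × C: 2 H each → 6
  2 × C: no H
  1 × C: 1 H
  1 × C (aromatic): no H
  1 × Cl: no H
  1 × N: no H
  1 × O: no H
  Total hydrogens = 12.
Molecular formula: C12H12ClNO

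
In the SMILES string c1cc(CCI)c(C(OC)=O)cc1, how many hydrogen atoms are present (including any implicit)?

11

Hydrogens are implicit in SMILES; fill each atom to its normal valence:
  4 × C (aromatic): 1 H each → 4
  2 × C: 2 H each → 4
  2 × C (aromatic): no H
  2 × O: no H
  1 × C: 3 H
  1 × C: no H
  1 × I: no H
  Total hydrogens = 11.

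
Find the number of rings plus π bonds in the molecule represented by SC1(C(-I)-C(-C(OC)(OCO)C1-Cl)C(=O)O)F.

Molecular formula from the SMILES: C8H11ClFIO5S.
DoU = (2C + 2 + N − H − X)/2 = (2·8 + 2 + 0 − 11 − 3)/2 = 4/2 = 2.
(Structurally: 1 ring(s) + 1 π bond(s) = 2.)

2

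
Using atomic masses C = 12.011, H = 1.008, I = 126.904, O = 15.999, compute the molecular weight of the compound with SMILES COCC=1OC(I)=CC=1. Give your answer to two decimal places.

Molecular formula: C6H7IO2.
M = 6×12.011 + 7×1.008 + 1×126.904 + 2×15.999 = 238.02 g/mol.

238.02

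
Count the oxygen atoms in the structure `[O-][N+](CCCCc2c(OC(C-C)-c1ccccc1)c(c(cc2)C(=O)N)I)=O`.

The symbol for oxygen appears 4 times in the SMILES.

4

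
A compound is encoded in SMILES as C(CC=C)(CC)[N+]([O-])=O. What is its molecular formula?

C6H11NO2

Heavy atoms from the SMILES: 6 C, 1 N, 2 O.
Implicit hydrogens by atom environment:
  3 × C: 2 H each → 6
  2 × C: 1 H each → 2
  1 × C: 3 H
  1 × N (charge +1): no H
  1 × O: no H
  1 × O (charge -1): no H
  Total hydrogens = 11.
Molecular formula: C6H11NO2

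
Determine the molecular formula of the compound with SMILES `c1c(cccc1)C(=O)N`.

Heavy atoms from the SMILES: 7 C, 1 N, 1 O.
Implicit hydrogens by atom environment:
  5 × C (aromatic): 1 H each → 5
  1 × C (aromatic): no H
  1 × C: no H
  1 × N: 2 H
  1 × O: no H
  Total hydrogens = 7.
Molecular formula: C7H7NO

C7H7NO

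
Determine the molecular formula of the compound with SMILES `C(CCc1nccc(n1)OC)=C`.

Heavy atoms from the SMILES: 9 C, 2 N, 1 O.
Implicit hydrogens by atom environment:
  3 × C: 2 H each → 6
  2 × C (aromatic): 1 H each → 2
  2 × C (aromatic): no H
  2 × N (aromatic): no H
  1 × C: 3 H
  1 × C: 1 H
  1 × O: no H
  Total hydrogens = 12.
Molecular formula: C9H12N2O

C9H12N2O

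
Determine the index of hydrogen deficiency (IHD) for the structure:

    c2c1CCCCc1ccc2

Molecular formula from the SMILES: C10H12.
DoU = (2C + 2 + N − H − X)/2 = (2·10 + 2 + 0 − 12 − 0)/2 = 10/2 = 5.
(Structurally: 2 ring(s) + 3 π bond(s) = 5.)

5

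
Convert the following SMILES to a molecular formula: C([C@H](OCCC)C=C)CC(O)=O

C9H16O3

Heavy atoms from the SMILES: 9 C, 3 O.
Implicit hydrogens by atom environment:
  5 × C: 2 H each → 10
  2 × C: 1 H each → 2
  2 × O: no H
  1 × C: 3 H
  1 × C: no H
  1 × O: 1 H
  Total hydrogens = 16.
Molecular formula: C9H16O3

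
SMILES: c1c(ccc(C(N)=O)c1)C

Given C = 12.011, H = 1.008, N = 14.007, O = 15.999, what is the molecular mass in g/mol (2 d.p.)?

Molecular formula: C8H9NO.
M = 8×12.011 + 9×1.008 + 1×14.007 + 1×15.999 = 135.17 g/mol.

135.17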